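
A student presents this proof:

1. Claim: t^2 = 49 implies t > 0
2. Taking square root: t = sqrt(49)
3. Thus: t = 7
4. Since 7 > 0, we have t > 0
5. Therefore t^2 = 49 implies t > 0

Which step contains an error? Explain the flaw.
Step 2: Taking square root: t = sqrt(49)

Step 2 takes the square root and assumes the positive root only. The equation t^2 = 49 actually has two solutions: t = 7 and t = -7. The proof silently assumes t > 0 without justification, then uses this assumption to conclude t > 0, which is circular. The counterexample t = -7 shows the claim is false.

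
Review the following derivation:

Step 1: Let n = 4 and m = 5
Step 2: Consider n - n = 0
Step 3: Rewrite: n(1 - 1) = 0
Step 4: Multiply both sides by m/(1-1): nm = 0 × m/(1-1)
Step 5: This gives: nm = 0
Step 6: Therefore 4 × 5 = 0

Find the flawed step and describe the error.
Step 4: Multiply both sides by m/(1-1): nm = 0 × m/(1-1)

Step 4 multiplies both sides by m/(1-1). However, 1-1 = 0, so this is multiplication by m/0, which is undefined. We cannot multiply by an undefined expression.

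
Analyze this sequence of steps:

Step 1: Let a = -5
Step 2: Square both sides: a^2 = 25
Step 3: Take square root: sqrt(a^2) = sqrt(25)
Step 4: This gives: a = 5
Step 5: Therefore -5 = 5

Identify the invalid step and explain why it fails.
Step 4: This gives: a = 5

Step 4 incorrectly states that sqrt(a^2) = a. The correct identity is sqrt(a^2) = |a|. Since a = -5 < 0, we have sqrt(a^2) = |-5| = 5, not a = -5.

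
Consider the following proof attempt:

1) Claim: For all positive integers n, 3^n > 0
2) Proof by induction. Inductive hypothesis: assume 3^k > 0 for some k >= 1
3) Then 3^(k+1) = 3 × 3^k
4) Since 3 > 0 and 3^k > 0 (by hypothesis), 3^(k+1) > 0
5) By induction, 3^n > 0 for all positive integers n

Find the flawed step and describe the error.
Step 5: By induction, 3^n > 0 for all positive integers n

Step 5 concludes the proof by induction, but no base case was ever established. A valid induction proof requires: (1) a base case proving 3^1 > 0, and (2) an inductive step showing IF 3^k > 0 THEN 3^(k+1) > 0. Steps 2-4 correctly establish the inductive step, but without the base case the conclusion in step 5 does not follow.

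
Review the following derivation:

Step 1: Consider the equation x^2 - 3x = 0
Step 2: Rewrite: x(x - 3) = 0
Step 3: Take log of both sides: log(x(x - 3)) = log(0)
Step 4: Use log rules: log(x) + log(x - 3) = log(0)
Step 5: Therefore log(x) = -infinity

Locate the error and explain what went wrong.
Step 3: Take log of both sides: log(x(x - 3)) = log(0)

Step 3 takes the logarithm of both sides, resulting in log(0) on the right side. The logarithm is only defined for positive numbers; log(0) is undefined (approaches negative infinity). This operation is invalid.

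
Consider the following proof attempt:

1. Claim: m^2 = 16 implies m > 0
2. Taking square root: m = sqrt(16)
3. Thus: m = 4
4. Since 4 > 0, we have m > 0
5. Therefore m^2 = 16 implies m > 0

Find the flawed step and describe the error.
Step 2: Taking square root: m = sqrt(16)

Step 2 takes the square root and assumes the positive root only. The equation m^2 = 16 actually has two solutions: m = 4 and m = -4. The proof silently assumes m > 0 without justification, then uses this assumption to conclude m > 0, which is circular. The counterexample m = -4 shows the claim is false.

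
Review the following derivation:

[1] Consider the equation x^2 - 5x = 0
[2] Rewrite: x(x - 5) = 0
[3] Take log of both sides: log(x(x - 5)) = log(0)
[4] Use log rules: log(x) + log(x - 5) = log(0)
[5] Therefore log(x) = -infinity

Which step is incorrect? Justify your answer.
Step 3: Take log of both sides: log(x(x - 5)) = log(0)

Step 3 takes the logarithm of both sides, resulting in log(0) on the right side. The logarithm is only defined for positive numbers; log(0) is undefined (approaches negative infinity). This operation is invalid.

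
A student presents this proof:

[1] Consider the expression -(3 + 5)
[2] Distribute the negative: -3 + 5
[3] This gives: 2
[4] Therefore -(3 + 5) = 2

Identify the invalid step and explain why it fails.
Step 2: Distribute the negative: -3 + 5

Step 2 incorrectly distributes the negative sign. The correct distribution is -(3 + 5) = -3 - 5 = -8. The negative must be applied to both terms, not just the first. The error treats -(3 + 5) as -3 + 5, which equals 2 instead of -8.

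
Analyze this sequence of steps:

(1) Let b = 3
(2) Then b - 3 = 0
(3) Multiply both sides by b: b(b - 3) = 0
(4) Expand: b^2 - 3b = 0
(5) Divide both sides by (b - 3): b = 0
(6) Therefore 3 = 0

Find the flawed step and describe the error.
Step 5: Divide both sides by (b - 3): b = 0

Step 5 divides both sides by (b - 3). However, since b = 3, we have (b - 3) = 0. Division by zero is undefined, making this step invalid.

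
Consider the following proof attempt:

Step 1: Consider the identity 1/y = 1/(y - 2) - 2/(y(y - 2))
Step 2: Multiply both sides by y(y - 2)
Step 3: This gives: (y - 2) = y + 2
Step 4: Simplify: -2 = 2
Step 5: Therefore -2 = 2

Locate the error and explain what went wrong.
Step 3: This gives: (y - 2) = y + 2

Step 3 makes a sign error when clearing denominators. Multiplying -2/(y(y - 2)) by y(y - 2) gives -2, not +2. The correct result is (y - 2) = y - 2, which is trivially true, not (y - 2) = y + 2. (Step 1 is a valid identity: 1/(y - 2) - 2/(y(y - 2)) = (y - 2)/(y(y - 2)) = 1/y.)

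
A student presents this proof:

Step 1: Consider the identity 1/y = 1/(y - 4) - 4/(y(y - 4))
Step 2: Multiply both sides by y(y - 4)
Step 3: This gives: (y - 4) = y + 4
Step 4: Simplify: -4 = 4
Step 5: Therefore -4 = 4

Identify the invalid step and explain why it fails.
Step 3: This gives: (y - 4) = y + 4

Step 3 makes a sign error when clearing denominators. Multiplying -4/(y(y - 4)) by y(y - 4) gives -4, not +4. The correct result is (y - 4) = y - 4, which is trivially true, not (y - 4) = y + 4. (Step 1 is a valid identity: 1/(y - 4) - 4/(y(y - 4)) = (y - 4)/(y(y - 4)) = 1/y.)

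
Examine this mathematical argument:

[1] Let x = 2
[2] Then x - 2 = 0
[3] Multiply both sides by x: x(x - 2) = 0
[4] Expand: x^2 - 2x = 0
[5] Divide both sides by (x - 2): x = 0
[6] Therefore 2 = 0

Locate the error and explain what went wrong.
Step 5: Divide both sides by (x - 2): x = 0

Step 5 divides both sides by (x - 2). However, since x = 2, we have (x - 2) = 0. Division by zero is undefined, making this step invalid.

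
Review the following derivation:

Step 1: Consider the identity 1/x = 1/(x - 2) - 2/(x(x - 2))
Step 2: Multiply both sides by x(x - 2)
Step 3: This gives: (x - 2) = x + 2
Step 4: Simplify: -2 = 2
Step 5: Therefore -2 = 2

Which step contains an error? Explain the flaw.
Step 3: This gives: (x - 2) = x + 2

Step 3 makes a sign error when clearing denominators. Multiplying -2/(x(x - 2)) by x(x - 2) gives -2, not +2. The correct result is (x - 2) = x - 2, which is trivially true, not (x - 2) = x + 2. (Step 1 is a valid identity: 1/(x - 2) - 2/(x(x - 2)) = (x - 2)/(x(x - 2)) = 1/x.)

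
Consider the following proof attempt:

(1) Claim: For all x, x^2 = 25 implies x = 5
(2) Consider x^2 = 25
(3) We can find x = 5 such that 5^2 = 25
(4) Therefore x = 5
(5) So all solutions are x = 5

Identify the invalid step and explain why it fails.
Step 4: Therefore x = 5

Step 4 incorrectly concludes that x = 5 is the only solution. The proof shows that x = 5 is A solution (existence), but does not show it is the ONLY solution (uniqueness). In fact, x = -5 is also a solution since (-5)^2 = 25. Finding one solution doesn't prove there are no others.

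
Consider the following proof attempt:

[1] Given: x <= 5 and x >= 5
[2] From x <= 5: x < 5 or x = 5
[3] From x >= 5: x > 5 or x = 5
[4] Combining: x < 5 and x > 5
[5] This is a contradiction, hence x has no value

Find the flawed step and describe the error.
Step 4: Combining: x < 5 and x > 5

Step 4 incorrectly combines the conditions. From x <= 5 and x >= 5, the intersection is x = 5. The error treats the 'or' cases as 'and' requirements. The correct conclusion is that x = 5 is the unique solution, not that no solution exists.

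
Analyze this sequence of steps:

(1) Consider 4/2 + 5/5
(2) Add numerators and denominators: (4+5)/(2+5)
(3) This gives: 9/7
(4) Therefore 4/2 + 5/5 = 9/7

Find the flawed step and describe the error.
Step 2: Add numerators and denominators: (4+5)/(2+5)

Step 2 incorrectly adds fractions by separately adding numerators and denominators. This is wrong. The correct method requires a common denominator: 4/2 + 5/5 = (4×5 + 5×2)/(2×5) = 30/10 = 3. The method used gives 9/7, which is different.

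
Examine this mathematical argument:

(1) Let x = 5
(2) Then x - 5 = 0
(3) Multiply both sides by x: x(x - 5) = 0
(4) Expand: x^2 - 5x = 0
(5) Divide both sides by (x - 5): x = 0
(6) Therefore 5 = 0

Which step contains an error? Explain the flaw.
Step 5: Divide both sides by (x - 5): x = 0

Step 5 divides both sides by (x - 5). However, since x = 5, we have (x - 5) = 0. Division by zero is undefined, making this step invalid.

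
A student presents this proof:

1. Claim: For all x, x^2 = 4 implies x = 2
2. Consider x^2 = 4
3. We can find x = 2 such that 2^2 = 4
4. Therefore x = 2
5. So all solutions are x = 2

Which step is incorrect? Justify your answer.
Step 4: Therefore x = 2

Step 4 incorrectly concludes that x = 2 is the only solution. The proof shows that x = 2 is A solution (existence), but does not show it is the ONLY solution (uniqueness). In fact, x = -2 is also a solution since (-2)^2 = 4. Finding one solution doesn't prove there are no others.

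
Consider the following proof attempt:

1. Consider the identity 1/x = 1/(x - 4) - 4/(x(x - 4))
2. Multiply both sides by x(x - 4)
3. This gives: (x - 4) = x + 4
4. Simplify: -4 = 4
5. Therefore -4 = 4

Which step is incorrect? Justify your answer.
Step 3: This gives: (x - 4) = x + 4

Step 3 makes a sign error when clearing denominators. Multiplying -4/(x(x - 4)) by x(x - 4) gives -4, not +4. The correct result is (x - 4) = x - 4, which is trivially true, not (x - 4) = x + 4. (Step 1 is a valid identity: 1/(x - 4) - 4/(x(x - 4)) = (x - 4)/(x(x - 4)) = 1/x.)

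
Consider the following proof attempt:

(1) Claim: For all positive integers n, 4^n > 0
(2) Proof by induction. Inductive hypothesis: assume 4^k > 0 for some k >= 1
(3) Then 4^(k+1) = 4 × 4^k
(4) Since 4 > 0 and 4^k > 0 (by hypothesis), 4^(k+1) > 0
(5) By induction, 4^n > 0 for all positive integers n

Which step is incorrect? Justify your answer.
Step 5: By induction, 4^n > 0 for all positive integers n

Step 5 concludes the proof by induction, but no base case was ever established. A valid induction proof requires: (1) a base case proving 4^1 > 0, and (2) an inductive step showing IF 4^k > 0 THEN 4^(k+1) > 0. Steps 2-4 correctly establish the inductive step, but without the base case the conclusion in step 5 does not follow.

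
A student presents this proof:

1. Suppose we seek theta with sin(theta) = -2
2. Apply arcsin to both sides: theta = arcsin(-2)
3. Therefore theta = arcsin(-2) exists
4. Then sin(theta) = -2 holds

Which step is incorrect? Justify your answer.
Step 2: Apply arcsin to both sides: theta = arcsin(-2)

Step 2 applies arcsin to -2. However, arcsin(x) is only defined for x in [-1, 1] because sin(theta) can only produce values in that range. Since |-2| > 1, arcsin(-2) is undefined. There is no angle whose sine equals -2.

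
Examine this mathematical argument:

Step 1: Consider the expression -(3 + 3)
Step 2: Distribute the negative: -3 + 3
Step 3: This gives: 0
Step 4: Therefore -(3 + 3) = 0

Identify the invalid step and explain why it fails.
Step 2: Distribute the negative: -3 + 3

Step 2 incorrectly distributes the negative sign. The correct distribution is -(3 + 3) = -3 - 3 = -6. The negative must be applied to both terms, not just the first. The error treats -(3 + 3) as -3 + 3, which equals 0 instead of -6.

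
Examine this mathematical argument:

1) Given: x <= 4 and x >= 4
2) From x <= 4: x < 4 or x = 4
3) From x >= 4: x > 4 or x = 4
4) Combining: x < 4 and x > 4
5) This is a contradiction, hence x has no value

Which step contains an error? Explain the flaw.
Step 4: Combining: x < 4 and x > 4

Step 4 incorrectly combines the conditions. From x <= 4 and x >= 4, the intersection is x = 4. The error treats the 'or' cases as 'and' requirements. The correct conclusion is that x = 4 is the unique solution, not that no solution exists.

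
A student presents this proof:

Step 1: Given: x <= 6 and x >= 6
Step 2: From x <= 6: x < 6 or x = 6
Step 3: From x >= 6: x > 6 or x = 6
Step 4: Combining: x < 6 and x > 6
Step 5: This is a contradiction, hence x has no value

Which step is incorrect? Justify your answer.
Step 4: Combining: x < 6 and x > 6

Step 4 incorrectly combines the conditions. From x <= 6 and x >= 6, the intersection is x = 6. The error treats the 'or' cases as 'and' requirements. The correct conclusion is that x = 6 is the unique solution, not that no solution exists.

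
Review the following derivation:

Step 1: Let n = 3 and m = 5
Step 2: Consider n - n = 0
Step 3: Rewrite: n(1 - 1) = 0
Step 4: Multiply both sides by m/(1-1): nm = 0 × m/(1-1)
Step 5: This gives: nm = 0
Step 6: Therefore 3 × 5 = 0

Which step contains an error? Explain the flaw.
Step 4: Multiply both sides by m/(1-1): nm = 0 × m/(1-1)

Step 4 multiplies both sides by m/(1-1). However, 1-1 = 0, so this is multiplication by m/0, which is undefined. We cannot multiply by an undefined expression.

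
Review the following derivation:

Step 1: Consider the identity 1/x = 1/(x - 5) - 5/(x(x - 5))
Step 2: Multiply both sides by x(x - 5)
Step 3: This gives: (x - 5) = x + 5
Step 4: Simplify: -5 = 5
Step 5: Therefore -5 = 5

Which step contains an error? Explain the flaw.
Step 3: This gives: (x - 5) = x + 5

Step 3 makes a sign error when clearing denominators. Multiplying -5/(x(x - 5)) by x(x - 5) gives -5, not +5. The correct result is (x - 5) = x - 5, which is trivially true, not (x - 5) = x + 5. (Step 1 is a valid identity: 1/(x - 5) - 5/(x(x - 5)) = (x - 5)/(x(x - 5)) = 1/x.)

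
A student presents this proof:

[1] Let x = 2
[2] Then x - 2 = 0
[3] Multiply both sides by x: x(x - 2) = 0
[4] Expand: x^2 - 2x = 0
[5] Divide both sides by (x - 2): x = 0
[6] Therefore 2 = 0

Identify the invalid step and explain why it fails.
Step 5: Divide both sides by (x - 2): x = 0

Step 5 divides both sides by (x - 2). However, since x = 2, we have (x - 2) = 0. Division by zero is undefined, making this step invalid.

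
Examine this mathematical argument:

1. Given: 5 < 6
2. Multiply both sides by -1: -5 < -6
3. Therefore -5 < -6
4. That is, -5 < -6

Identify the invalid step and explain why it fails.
Step 2: Multiply both sides by -1: -5 < -6

Step 2 multiplies both sides by -1 but fails to reverse the inequality sign. When multiplying (or dividing) an inequality by a negative number, the direction must be reversed. Since 5 < 6, we should get -5 > -6, i.e., -5 > -6.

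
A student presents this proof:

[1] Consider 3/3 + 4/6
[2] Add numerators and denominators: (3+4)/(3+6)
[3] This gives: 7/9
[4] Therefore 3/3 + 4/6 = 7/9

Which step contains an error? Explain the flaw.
Step 2: Add numerators and denominators: (3+4)/(3+6)

Step 2 incorrectly adds fractions by separately adding numerators and denominators. This is wrong. The correct method requires a common denominator: 3/3 + 4/6 = (3×6 + 4×3)/(3×6) = 30/18 = 5/3. The method used gives 7/9, which is different.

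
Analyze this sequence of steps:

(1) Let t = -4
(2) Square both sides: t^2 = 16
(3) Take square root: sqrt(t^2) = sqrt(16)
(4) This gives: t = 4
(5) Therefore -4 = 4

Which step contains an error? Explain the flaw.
Step 4: This gives: t = 4

Step 4 incorrectly states that sqrt(t^2) = t. The correct identity is sqrt(t^2) = |t|. Since t = -4 < 0, we have sqrt(t^2) = |-4| = 4, not t = -4.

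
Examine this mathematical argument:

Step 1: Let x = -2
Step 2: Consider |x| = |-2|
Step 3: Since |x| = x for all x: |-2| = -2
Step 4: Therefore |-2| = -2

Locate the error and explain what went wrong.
Step 3: Since |x| = x for all x: |-2| = -2

Step 3 incorrectly states that |x| = x for all x. The correct definition is |x| = x when x >= 0, and |x| = -x when x < 0. Since -2 < 0, we have |-2| = -(-2) = 2, not -2.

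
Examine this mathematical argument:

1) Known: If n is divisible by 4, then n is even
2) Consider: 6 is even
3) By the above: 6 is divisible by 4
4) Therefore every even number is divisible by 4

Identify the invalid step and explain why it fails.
Step 3: By the above: 6 is divisible by 4

Step 3 commits the fallacy of affirming the consequent. The known fact 'divisible by 4 → even' does NOT imply 'even → divisible by 4'. That would be the converse, which is false. For example, 6 is even but 6 ÷ 4 = 1.50, which is not an integer.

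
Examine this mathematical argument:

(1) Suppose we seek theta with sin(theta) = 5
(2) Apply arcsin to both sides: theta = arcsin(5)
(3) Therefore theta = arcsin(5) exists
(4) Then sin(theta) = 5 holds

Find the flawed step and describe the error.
Step 2: Apply arcsin to both sides: theta = arcsin(5)

Step 2 applies arcsin to 5. However, arcsin(x) is only defined for x in [-1, 1] because sin(theta) can only produce values in that range. Since |5| > 1, arcsin(5) is undefined. There is no angle whose sine equals 5.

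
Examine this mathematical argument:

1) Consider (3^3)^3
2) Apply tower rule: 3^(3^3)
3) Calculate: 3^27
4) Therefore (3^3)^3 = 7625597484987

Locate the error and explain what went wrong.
Step 2: Apply tower rule: 3^(3^3)

Step 2 incorrectly states that (a^b)^c = a^(b^c). The correct rule is (a^b)^c = a^(b×c). The actual value is (3^3)^3 = 3^9 = 19683, not 3^27 = 7625597484987.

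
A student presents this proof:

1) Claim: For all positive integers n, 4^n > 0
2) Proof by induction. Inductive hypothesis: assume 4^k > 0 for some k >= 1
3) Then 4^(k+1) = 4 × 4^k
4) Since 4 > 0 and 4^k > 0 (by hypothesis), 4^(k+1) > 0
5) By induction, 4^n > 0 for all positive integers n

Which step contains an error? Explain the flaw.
Step 5: By induction, 4^n > 0 for all positive integers n

Step 5 concludes the proof by induction, but no base case was ever established. A valid induction proof requires: (1) a base case proving 4^1 > 0, and (2) an inductive step showing IF 4^k > 0 THEN 4^(k+1) > 0. Steps 2-4 correctly establish the inductive step, but without the base case the conclusion in step 5 does not follow.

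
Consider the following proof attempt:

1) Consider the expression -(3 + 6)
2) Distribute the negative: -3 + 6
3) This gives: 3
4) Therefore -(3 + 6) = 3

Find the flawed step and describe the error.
Step 2: Distribute the negative: -3 + 6

Step 2 incorrectly distributes the negative sign. The correct distribution is -(3 + 6) = -3 - 6 = -9. The negative must be applied to both terms, not just the first. The error treats -(3 + 6) as -3 + 6, which equals 3 instead of -9.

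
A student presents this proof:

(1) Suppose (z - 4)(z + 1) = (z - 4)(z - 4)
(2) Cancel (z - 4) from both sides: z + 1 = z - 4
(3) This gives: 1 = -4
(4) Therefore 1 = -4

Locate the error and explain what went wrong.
Step 2: Cancel (z - 4) from both sides: z + 1 = z - 4

Step 2 cancels (z - 4) from both sides. This is only valid if (z - 4) ≠ 0, i.e., z ≠ 4. When z = 4, both sides equal zero regardless of the other factors. The correct approach requires considering z = 4 as a separate case.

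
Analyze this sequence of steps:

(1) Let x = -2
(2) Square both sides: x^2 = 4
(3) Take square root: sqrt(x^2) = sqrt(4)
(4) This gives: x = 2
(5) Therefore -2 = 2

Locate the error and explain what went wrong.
Step 4: This gives: x = 2

Step 4 incorrectly states that sqrt(x^2) = x. The correct identity is sqrt(x^2) = |x|. Since x = -2 < 0, we have sqrt(x^2) = |-2| = 2, not x = -2.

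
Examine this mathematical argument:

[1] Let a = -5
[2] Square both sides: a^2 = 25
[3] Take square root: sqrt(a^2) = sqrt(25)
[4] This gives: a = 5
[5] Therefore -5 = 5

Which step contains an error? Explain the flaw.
Step 4: This gives: a = 5

Step 4 incorrectly states that sqrt(a^2) = a. The correct identity is sqrt(a^2) = |a|. Since a = -5 < 0, we have sqrt(a^2) = |-5| = 5, not a = -5.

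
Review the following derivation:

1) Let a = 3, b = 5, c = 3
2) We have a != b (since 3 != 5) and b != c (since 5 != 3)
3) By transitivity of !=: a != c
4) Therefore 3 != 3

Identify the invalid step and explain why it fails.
Step 3: By transitivity of !=: a != c

Step 3 incorrectly applies transitivity to the '!=' relation. Transitivity states: if a R b and b R c, then a R c. However, '!=' is not transitive. Counterexample: 3 != 5 and 5 != 3, but 3 = 3 (both equal 3). Transitivity holds for relations like <, <=, =, but not for !=.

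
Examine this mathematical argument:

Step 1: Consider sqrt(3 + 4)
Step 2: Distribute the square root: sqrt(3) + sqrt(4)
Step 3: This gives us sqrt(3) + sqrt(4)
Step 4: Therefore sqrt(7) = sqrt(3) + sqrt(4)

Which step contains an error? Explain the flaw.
Step 2: Distribute the square root: sqrt(3) + sqrt(4)

Step 2 incorrectly 'distributes' the square root over addition. The square root function does not distribute: sqrt(a + b) ≠ sqrt(a) + sqrt(b). In fact, sqrt(3 + 4) = sqrt(7) ≈ 2.6458, while sqrt(3) + sqrt(4) ≈ 3.7321.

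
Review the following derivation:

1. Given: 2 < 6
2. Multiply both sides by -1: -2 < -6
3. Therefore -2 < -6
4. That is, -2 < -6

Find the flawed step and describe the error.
Step 2: Multiply both sides by -1: -2 < -6

Step 2 multiplies both sides by -1 but fails to reverse the inequality sign. When multiplying (or dividing) an inequality by a negative number, the direction must be reversed. Since 2 < 6, we should get -2 > -6, i.e., -2 > -6.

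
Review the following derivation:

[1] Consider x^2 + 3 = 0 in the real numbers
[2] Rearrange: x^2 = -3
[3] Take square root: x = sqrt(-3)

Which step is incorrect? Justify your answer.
Step 3: Take square root: x = sqrt(-3)

Step 3 takes the square root of -3, which is negative. In the real number system, the square root of a negative number is undefined. The equation x^2 + 3 = 0 has no real solutions. Square roots of negative numbers only exist in the complex numbers.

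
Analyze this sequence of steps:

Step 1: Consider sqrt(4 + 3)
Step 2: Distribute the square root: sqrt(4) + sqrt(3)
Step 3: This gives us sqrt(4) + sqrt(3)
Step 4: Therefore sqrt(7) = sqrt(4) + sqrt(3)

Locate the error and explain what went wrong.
Step 2: Distribute the square root: sqrt(4) + sqrt(3)

Step 2 incorrectly 'distributes' the square root over addition. The square root function does not distribute: sqrt(a + b) ≠ sqrt(a) + sqrt(b). In fact, sqrt(4 + 3) = sqrt(7) ≈ 2.6458, while sqrt(4) + sqrt(3) ≈ 3.7321.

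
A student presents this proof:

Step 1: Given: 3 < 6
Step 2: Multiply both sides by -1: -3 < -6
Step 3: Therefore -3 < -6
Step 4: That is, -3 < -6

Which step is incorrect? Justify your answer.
Step 2: Multiply both sides by -1: -3 < -6

Step 2 multiplies both sides by -1 but fails to reverse the inequality sign. When multiplying (or dividing) an inequality by a negative number, the direction must be reversed. Since 3 < 6, we should get -3 > -6, i.e., -3 > -6.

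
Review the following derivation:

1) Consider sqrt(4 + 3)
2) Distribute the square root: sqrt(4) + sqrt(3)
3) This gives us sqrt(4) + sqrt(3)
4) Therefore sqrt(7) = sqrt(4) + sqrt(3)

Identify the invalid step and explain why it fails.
Step 2: Distribute the square root: sqrt(4) + sqrt(3)

Step 2 incorrectly 'distributes' the square root over addition. The square root function does not distribute: sqrt(a + b) ≠ sqrt(a) + sqrt(b). In fact, sqrt(4 + 3) = sqrt(7) ≈ 2.6458, while sqrt(4) + sqrt(3) ≈ 3.7321.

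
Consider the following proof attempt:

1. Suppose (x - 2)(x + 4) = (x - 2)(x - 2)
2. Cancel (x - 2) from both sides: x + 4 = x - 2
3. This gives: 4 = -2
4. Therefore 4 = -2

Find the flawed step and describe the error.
Step 2: Cancel (x - 2) from both sides: x + 4 = x - 2

Step 2 cancels (x - 2) from both sides. This is only valid if (x - 2) ≠ 0, i.e., x ≠ 2. When x = 2, both sides equal zero regardless of the other factors. The correct approach requires considering x = 2 as a separate case.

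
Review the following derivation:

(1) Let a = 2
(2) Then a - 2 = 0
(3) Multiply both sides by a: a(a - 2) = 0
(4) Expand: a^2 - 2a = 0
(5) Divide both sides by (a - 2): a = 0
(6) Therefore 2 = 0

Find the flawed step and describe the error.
Step 5: Divide both sides by (a - 2): a = 0

Step 5 divides both sides by (a - 2). However, since a = 2, we have (a - 2) = 0. Division by zero is undefined, making this step invalid.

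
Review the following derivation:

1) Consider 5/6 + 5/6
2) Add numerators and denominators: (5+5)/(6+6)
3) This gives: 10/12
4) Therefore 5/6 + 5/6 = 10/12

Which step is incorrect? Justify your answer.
Step 2: Add numerators and denominators: (5+5)/(6+6)

Step 2 incorrectly adds fractions by separately adding numerators and denominators. This is wrong. The correct method requires a common denominator: 5/6 + 5/6 = (5×6 + 5×6)/(6×6) = 60/36 = 5/3. The method used gives 10/12, which is different.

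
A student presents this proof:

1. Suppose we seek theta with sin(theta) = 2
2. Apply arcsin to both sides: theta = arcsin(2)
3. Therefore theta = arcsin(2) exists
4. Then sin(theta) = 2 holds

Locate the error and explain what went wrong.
Step 2: Apply arcsin to both sides: theta = arcsin(2)

Step 2 applies arcsin to 2. However, arcsin(x) is only defined for x in [-1, 1] because sin(theta) can only produce values in that range. Since |2| > 1, arcsin(2) is undefined. There is no angle whose sine equals 2.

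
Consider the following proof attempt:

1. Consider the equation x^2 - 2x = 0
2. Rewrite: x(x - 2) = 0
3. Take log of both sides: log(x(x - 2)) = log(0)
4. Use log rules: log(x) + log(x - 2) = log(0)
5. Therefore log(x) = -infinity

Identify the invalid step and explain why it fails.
Step 3: Take log of both sides: log(x(x - 2)) = log(0)

Step 3 takes the logarithm of both sides, resulting in log(0) on the right side. The logarithm is only defined for positive numbers; log(0) is undefined (approaches negative infinity). This operation is invalid.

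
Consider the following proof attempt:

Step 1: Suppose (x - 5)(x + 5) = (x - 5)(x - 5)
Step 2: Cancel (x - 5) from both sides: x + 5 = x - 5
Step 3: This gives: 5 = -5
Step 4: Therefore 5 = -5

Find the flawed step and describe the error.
Step 2: Cancel (x - 5) from both sides: x + 5 = x - 5

Step 2 cancels (x - 5) from both sides. This is only valid if (x - 5) ≠ 0, i.e., x ≠ 5. When x = 5, both sides equal zero regardless of the other factors. The correct approach requires considering x = 5 as a separate case.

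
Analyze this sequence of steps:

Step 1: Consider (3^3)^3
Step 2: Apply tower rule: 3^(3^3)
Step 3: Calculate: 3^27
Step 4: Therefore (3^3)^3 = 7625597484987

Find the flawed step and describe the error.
Step 2: Apply tower rule: 3^(3^3)

Step 2 incorrectly states that (a^b)^c = a^(b^c). The correct rule is (a^b)^c = a^(b×c). The actual value is (3^3)^3 = 3^9 = 19683, not 3^27 = 7625597484987.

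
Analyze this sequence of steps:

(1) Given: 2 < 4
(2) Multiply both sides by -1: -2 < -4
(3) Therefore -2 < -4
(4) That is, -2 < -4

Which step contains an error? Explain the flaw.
Step 2: Multiply both sides by -1: -2 < -4

Step 2 multiplies both sides by -1 but fails to reverse the inequality sign. When multiplying (or dividing) an inequality by a negative number, the direction must be reversed. Since 2 < 4, we should get -2 > -4, i.e., -2 > -4.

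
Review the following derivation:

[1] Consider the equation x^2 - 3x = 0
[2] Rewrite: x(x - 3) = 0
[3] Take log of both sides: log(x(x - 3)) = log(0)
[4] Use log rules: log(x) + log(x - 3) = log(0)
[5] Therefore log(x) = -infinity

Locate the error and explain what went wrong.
Step 3: Take log of both sides: log(x(x - 3)) = log(0)

Step 3 takes the logarithm of both sides, resulting in log(0) on the right side. The logarithm is only defined for positive numbers; log(0) is undefined (approaches negative infinity). This operation is invalid.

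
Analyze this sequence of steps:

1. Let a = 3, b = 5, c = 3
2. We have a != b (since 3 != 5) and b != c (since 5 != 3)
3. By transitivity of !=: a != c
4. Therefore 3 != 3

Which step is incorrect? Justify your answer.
Step 3: By transitivity of !=: a != c

Step 3 incorrectly applies transitivity to the '!=' relation. Transitivity states: if a R b and b R c, then a R c. However, '!=' is not transitive. Counterexample: 3 != 5 and 5 != 3, but 3 = 3 (both equal 3). Transitivity holds for relations like <, <=, =, but not for !=.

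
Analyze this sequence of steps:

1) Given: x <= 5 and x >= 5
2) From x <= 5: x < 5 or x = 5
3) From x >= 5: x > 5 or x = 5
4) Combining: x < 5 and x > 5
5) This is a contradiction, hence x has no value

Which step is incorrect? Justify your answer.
Step 4: Combining: x < 5 and x > 5

Step 4 incorrectly combines the conditions. From x <= 5 and x >= 5, the intersection is x = 5. The error treats the 'or' cases as 'and' requirements. The correct conclusion is that x = 5 is the unique solution, not that no solution exists.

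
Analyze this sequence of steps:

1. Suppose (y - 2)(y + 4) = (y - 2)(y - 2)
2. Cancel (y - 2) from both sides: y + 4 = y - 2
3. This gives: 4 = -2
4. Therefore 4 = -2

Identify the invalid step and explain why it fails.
Step 2: Cancel (y - 2) from both sides: y + 4 = y - 2

Step 2 cancels (y - 2) from both sides. This is only valid if (y - 2) ≠ 0, i.e., y ≠ 2. When y = 2, both sides equal zero regardless of the other factors. The correct approach requires considering y = 2 as a separate case.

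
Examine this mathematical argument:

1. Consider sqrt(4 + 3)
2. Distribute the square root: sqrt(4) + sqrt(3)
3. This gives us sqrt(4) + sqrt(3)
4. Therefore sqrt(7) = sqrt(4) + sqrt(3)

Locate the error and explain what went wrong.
Step 2: Distribute the square root: sqrt(4) + sqrt(3)

Step 2 incorrectly 'distributes' the square root over addition. The square root function does not distribute: sqrt(a + b) ≠ sqrt(a) + sqrt(b). In fact, sqrt(4 + 3) = sqrt(7) ≈ 2.6458, while sqrt(4) + sqrt(3) ≈ 3.7321.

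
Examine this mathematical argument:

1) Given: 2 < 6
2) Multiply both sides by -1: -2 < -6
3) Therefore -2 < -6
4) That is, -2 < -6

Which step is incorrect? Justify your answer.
Step 2: Multiply both sides by -1: -2 < -6

Step 2 multiplies both sides by -1 but fails to reverse the inequality sign. When multiplying (or dividing) an inequality by a negative number, the direction must be reversed. Since 2 < 6, we should get -2 > -6, i.e., -2 > -6.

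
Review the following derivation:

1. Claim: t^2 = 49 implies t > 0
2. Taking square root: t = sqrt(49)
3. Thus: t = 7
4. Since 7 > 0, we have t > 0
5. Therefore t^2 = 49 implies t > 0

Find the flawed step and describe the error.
Step 2: Taking square root: t = sqrt(49)

Step 2 takes the square root and assumes the positive root only. The equation t^2 = 49 actually has two solutions: t = 7 and t = -7. The proof silently assumes t > 0 without justification, then uses this assumption to conclude t > 0, which is circular. The counterexample t = -7 shows the claim is false.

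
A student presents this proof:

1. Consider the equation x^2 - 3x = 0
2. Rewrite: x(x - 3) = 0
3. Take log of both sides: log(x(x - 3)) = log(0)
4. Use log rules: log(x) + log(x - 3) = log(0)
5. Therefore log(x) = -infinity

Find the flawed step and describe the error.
Step 3: Take log of both sides: log(x(x - 3)) = log(0)

Step 3 takes the logarithm of both sides, resulting in log(0) on the right side. The logarithm is only defined for positive numbers; log(0) is undefined (approaches negative infinity). This operation is invalid.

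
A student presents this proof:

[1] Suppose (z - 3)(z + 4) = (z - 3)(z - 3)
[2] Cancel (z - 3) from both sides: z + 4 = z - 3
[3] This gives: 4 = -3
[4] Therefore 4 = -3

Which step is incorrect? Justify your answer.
Step 2: Cancel (z - 3) from both sides: z + 4 = z - 3

Step 2 cancels (z - 3) from both sides. This is only valid if (z - 3) ≠ 0, i.e., z ≠ 3. When z = 3, both sides equal zero regardless of the other factors. The correct approach requires considering z = 3 as a separate case.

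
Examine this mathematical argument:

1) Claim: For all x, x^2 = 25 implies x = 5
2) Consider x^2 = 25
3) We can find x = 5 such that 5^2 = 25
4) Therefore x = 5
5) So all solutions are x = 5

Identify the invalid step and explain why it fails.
Step 4: Therefore x = 5

Step 4 incorrectly concludes that x = 5 is the only solution. The proof shows that x = 5 is A solution (existence), but does not show it is the ONLY solution (uniqueness). In fact, x = -5 is also a solution since (-5)^2 = 25. Finding one solution doesn't prove there are no others.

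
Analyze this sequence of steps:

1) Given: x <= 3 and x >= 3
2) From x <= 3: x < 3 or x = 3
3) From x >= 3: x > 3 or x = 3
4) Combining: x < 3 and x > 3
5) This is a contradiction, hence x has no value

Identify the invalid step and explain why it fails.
Step 4: Combining: x < 3 and x > 3

Step 4 incorrectly combines the conditions. From x <= 3 and x >= 3, the intersection is x = 3. The error treats the 'or' cases as 'and' requirements. The correct conclusion is that x = 3 is the unique solution, not that no solution exists.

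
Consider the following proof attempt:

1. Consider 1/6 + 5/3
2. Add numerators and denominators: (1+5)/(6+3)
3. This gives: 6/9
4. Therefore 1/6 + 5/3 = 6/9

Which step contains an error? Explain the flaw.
Step 2: Add numerators and denominators: (1+5)/(6+3)

Step 2 incorrectly adds fractions by separately adding numerators and denominators. This is wrong. The correct method requires a common denominator: 1/6 + 5/3 = (1×3 + 5×6)/(6×3) = 33/18 = 11/6. The method used gives 6/9, which is different.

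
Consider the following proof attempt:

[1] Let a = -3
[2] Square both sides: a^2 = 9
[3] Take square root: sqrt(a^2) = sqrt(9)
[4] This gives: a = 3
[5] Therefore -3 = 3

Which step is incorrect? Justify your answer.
Step 4: This gives: a = 3

Step 4 incorrectly states that sqrt(a^2) = a. The correct identity is sqrt(a^2) = |a|. Since a = -3 < 0, we have sqrt(a^2) = |-3| = 3, not a = -3.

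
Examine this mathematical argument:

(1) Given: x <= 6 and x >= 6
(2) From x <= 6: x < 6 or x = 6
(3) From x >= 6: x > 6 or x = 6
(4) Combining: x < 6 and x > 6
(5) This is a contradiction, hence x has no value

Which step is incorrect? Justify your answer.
Step 4: Combining: x < 6 and x > 6

Step 4 incorrectly combines the conditions. From x <= 6 and x >= 6, the intersection is x = 6. The error treats the 'or' cases as 'and' requirements. The correct conclusion is that x = 6 is the unique solution, not that no solution exists.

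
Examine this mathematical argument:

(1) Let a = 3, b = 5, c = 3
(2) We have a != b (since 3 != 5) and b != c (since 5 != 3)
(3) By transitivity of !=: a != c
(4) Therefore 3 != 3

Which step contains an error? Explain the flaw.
Step 3: By transitivity of !=: a != c

Step 3 incorrectly applies transitivity to the '!=' relation. Transitivity states: if a R b and b R c, then a R c. However, '!=' is not transitive. Counterexample: 3 != 5 and 5 != 3, but 3 = 3 (both equal 3). Transitivity holds for relations like <, <=, =, but not for !=.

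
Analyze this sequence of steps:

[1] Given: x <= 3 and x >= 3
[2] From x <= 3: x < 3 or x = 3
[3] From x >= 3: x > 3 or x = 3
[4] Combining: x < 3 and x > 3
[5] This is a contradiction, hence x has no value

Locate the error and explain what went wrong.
Step 4: Combining: x < 3 and x > 3

Step 4 incorrectly combines the conditions. From x <= 3 and x >= 3, the intersection is x = 3. The error treats the 'or' cases as 'and' requirements. The correct conclusion is that x = 3 is the unique solution, not that no solution exists.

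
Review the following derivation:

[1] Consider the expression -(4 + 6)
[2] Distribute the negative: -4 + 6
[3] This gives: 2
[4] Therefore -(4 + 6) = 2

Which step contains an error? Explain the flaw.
Step 2: Distribute the negative: -4 + 6

Step 2 incorrectly distributes the negative sign. The correct distribution is -(4 + 6) = -4 - 6 = -10. The negative must be applied to both terms, not just the first. The error treats -(4 + 6) as -4 + 6, which equals 2 instead of -10.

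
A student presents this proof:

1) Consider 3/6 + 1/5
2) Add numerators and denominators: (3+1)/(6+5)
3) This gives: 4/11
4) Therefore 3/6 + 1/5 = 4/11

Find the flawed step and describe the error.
Step 2: Add numerators and denominators: (3+1)/(6+5)

Step 2 incorrectly adds fractions by separately adding numerators and denominators. This is wrong. The correct method requires a common denominator: 3/6 + 1/5 = (3×5 + 1×6)/(6×5) = 21/30 = 7/10. The method used gives 4/11, which is different.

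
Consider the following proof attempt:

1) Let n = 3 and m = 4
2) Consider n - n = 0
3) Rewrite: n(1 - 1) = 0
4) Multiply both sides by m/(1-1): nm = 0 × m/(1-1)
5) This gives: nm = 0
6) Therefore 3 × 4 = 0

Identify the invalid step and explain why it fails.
Step 4: Multiply both sides by m/(1-1): nm = 0 × m/(1-1)

Step 4 multiplies both sides by m/(1-1). However, 1-1 = 0, so this is multiplication by m/0, which is undefined. We cannot multiply by an undefined expression.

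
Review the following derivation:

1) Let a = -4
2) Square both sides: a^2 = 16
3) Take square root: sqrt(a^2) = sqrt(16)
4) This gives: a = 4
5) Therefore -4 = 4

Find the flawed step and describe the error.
Step 4: This gives: a = 4

Step 4 incorrectly states that sqrt(a^2) = a. The correct identity is sqrt(a^2) = |a|. Since a = -4 < 0, we have sqrt(a^2) = |-4| = 4, not a = -4.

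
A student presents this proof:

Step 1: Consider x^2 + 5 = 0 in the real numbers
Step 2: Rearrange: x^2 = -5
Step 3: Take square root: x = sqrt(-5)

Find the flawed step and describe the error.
Step 3: Take square root: x = sqrt(-5)

Step 3 takes the square root of -5, which is negative. In the real number system, the square root of a negative number is undefined. The equation x^2 + 5 = 0 has no real solutions. Square roots of negative numbers only exist in the complex numbers.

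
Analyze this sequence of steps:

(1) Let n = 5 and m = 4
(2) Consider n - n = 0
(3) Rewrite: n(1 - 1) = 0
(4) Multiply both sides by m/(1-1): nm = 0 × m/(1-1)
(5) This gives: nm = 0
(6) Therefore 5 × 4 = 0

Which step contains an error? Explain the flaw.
Step 4: Multiply both sides by m/(1-1): nm = 0 × m/(1-1)

Step 4 multiplies both sides by m/(1-1). However, 1-1 = 0, so this is multiplication by m/0, which is undefined. We cannot multiply by an undefined expression.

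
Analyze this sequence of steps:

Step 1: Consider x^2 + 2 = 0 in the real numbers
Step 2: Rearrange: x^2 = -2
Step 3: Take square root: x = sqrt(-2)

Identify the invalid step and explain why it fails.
Step 3: Take square root: x = sqrt(-2)

Step 3 takes the square root of -2, which is negative. In the real number system, the square root of a negative number is undefined. The equation x^2 + 2 = 0 has no real solutions. Square roots of negative numbers only exist in the complex numbers.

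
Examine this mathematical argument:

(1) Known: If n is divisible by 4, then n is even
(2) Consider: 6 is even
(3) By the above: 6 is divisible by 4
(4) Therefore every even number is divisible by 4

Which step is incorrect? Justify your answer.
Step 3: By the above: 6 is divisible by 4

Step 3 commits the fallacy of affirming the consequent. The known fact 'divisible by 4 → even' does NOT imply 'even → divisible by 4'. That would be the converse, which is false. For example, 6 is even but 6 ÷ 4 = 1.50, which is not an integer.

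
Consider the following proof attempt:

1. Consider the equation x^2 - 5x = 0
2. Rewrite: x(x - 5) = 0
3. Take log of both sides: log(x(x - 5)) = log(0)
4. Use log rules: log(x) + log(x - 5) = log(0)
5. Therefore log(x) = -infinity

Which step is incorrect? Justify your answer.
Step 3: Take log of both sides: log(x(x - 5)) = log(0)

Step 3 takes the logarithm of both sides, resulting in log(0) on the right side. The logarithm is only defined for positive numbers; log(0) is undefined (approaches negative infinity). This operation is invalid.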